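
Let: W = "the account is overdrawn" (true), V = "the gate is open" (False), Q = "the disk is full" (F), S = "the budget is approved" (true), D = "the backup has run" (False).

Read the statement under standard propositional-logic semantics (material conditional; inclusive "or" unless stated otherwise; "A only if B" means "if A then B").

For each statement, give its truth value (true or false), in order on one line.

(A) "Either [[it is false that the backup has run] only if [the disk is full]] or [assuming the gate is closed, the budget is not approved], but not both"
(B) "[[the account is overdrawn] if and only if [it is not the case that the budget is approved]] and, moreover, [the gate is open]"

(A) false, (B) false

(A): This is (¬D → Q) ⊕ (¬V → ¬S).

¬D = ¬F = T
¬D → Q = T → F = F
¬V = ¬F = T
¬S = ¬T = F
¬V → ¬S = T → F = F
(¬D → Q) ⊕ (¬V → ¬S) = F ⊕ F = F
So (A) is false.

(B): In symbols: (W ↔ ¬S) ∧ V

¬S = ¬T = F
W ↔ ¬S = T ↔ F = F
(W ↔ ¬S) ∧ V = F ∧ F = F
Thus (B) is false.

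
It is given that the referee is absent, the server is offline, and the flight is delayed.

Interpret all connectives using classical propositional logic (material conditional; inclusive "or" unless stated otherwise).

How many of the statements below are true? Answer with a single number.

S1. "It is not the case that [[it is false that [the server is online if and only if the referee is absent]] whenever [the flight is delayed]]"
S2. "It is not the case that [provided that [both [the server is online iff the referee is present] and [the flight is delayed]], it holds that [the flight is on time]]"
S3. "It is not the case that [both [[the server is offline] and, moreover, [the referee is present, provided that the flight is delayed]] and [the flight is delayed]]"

Let S = "the flight is delayed" (True), U = "the server is online" (False), V = "the referee is present" (False).

S1: This is not (S -> not (U iff not V)).

not V = not False = True
U iff not V = False iff True = False
not (U iff not V) = not False = True
S -> not (U iff not V) = True -> True = True
not (S -> not (U iff not V)) = not True = False
So S1 is false.

S2: Parsed as not (((U iff V) and S) -> not S)

U iff V = False iff False = True
(U iff V) and S = True and True = True
not S = not True = False
((U iff V) and S) -> not S = True -> False = False
not (((U iff V) and S) -> not S) = not False = True
Hence S2 is true.

S3: Formalization: not ((not U and (S -> V)) and S)

not U = not False = True
S -> V = True -> False = False
not U and (S -> V) = True and False = False
(not U and (S -> V)) and S = False and True = False
not ((not U and (S -> V)) and S) = not False = True
So S3 is true.

2 of the 3 statements are true.

2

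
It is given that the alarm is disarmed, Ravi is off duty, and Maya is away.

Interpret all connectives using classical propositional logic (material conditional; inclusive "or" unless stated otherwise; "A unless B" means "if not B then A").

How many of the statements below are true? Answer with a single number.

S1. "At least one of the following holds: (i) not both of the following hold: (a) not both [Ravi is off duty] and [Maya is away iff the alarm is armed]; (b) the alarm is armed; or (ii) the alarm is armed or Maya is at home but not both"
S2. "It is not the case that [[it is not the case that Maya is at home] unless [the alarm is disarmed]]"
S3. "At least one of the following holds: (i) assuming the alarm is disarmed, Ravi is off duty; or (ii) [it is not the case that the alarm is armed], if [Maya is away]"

2

Let D = "Ravi is on call" (F), P = "Maya is at home" (F), W = "the alarm is armed" (F).

S1: Parsed as ((¬D ↑ (¬P ↔ W)) ↑ W) ∨ (W ⊕ P)

¬D = ¬F = T
¬P = ¬F = T
¬P ↔ W = T ↔ F = F
¬D ↑ (¬P ↔ W) = T ↑ F = T
(¬D ↑ (¬P ↔ W)) ↑ W = T ↑ F = T
W ⊕ P = F ⊕ F = F
((¬D ↑ (¬P ↔ W)) ↑ W) ∨ (W ⊕ P) = T ∨ F = T
Thus S1 is true.

S2: Parsed as ¬(¬P ∨ ¬W)

¬P = ¬F = T
¬W = ¬F = T
¬P ∨ ¬W = T ∨ T = T
¬(¬P ∨ ¬W) = ¬T = F
So S2 is false.

S3: This is (¬W → ¬D) ∨ (¬P → ¬W).

¬W = ¬F = T
¬D = ¬F = T
¬W → ¬D = T → T = T
¬P = ¬F = T
¬W = ¬F = T
¬P → ¬W = T → T = T
(¬W → ¬D) ∨ (¬P → ¬W) = T ∨ T = T
Hence S3 is true.

Count: 2.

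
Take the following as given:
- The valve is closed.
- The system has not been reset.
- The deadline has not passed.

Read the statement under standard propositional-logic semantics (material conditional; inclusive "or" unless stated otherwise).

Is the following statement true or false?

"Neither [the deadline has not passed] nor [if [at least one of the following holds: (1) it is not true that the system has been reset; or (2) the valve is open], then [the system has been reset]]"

Let G = "the deadline has passed" (F), M = "the system has been reset" (F), R = "the valve is open" (F).
Formalization: ¬G ↓ ((¬M ∨ R) → M)

¬G = ¬F = T
¬M = ¬F = T
¬M ∨ R = T ∨ F = T
(¬M ∨ R) → M = T → F = F
¬G ↓ ((¬M ∨ R) → M) = T ↓ F = F

false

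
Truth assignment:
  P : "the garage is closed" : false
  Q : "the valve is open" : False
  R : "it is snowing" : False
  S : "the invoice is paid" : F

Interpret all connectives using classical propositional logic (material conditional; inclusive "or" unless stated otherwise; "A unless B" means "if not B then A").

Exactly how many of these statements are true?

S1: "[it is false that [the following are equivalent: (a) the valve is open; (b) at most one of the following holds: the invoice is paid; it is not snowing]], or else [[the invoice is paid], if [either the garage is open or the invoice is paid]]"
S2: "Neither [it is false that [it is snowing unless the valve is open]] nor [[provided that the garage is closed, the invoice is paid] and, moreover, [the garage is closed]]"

1

S1: Parsed as not (Q iff (S nand not R)) or ((not P or S) -> S)

not R = not False = True
S nand not R = False nand True = True
Q iff (S nand not R) = False iff True = False
not (Q iff (S nand not R)) = not False = True
not P = not False = True
not P or S = True or False = True
(not P or S) -> S = True -> False = False
not (Q iff (S nand not R)) or ((not P or S) -> S) = True or False = True
Hence S1 is true.

S2: Parsed as not (R or Q) nor ((P -> S) and P)

R or Q = False or False = False
not (R or Q) = not False = True
P -> S = False -> False = True
(P -> S) and P = True and False = False
not (R or Q) nor ((P -> S) and P) = True nor False = False
Thus S2 is false.

Count: 1.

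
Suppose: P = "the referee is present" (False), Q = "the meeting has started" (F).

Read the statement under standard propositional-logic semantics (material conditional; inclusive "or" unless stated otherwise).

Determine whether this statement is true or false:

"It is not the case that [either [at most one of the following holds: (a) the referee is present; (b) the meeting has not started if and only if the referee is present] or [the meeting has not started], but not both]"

true

Values: P=F, Q=F.
Parsed as ~((P nand (~Q <-> P)) xor ~Q)

~Q = ~F = T
~Q <-> P = T <-> F = F
P nand (~Q <-> P) = F nand F = T
~Q = ~F = T
(P nand (~Q <-> P)) xor ~Q = T xor T = F
~((P nand (~Q <-> P)) xor ~Q) = ~F = T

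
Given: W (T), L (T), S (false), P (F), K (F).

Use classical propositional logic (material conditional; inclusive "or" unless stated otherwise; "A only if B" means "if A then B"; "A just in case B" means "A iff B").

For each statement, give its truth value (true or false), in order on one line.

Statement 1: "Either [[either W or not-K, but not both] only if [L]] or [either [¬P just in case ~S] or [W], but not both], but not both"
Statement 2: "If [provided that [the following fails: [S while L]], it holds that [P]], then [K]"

Statement 1 true, Statement 2 true

Statement 1: This is ((W xor not K) -> L) xor ((not P iff not S) xor W).

not K = not False = True
W xor not K = True xor True = False
(W xor not K) -> L = False -> True = True
not P = not False = True
not S = not False = True
not P iff not S = True iff True = True
(not P iff not S) xor W = True xor True = False
((W xor not K) -> L) xor ((not P iff not S) xor W) = True xor False = True
Thus Statement 1 is true.

Statement 2: This is (not (S and L) -> P) -> K.

S and L = False and True = False
not (S and L) = not False = True
not (S and L) -> P = True -> False = False
(not (S and L) -> P) -> K = False -> False = True
Hence Statement 2 is true.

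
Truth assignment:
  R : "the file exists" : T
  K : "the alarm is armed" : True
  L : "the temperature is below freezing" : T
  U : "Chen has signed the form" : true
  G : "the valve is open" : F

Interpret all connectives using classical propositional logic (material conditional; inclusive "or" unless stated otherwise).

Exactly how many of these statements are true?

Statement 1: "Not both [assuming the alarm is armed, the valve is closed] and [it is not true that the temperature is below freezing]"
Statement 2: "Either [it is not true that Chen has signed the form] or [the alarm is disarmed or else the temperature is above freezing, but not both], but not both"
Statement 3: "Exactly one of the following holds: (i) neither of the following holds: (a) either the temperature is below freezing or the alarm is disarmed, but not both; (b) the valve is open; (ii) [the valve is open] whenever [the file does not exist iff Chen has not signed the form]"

Statement 1: In symbols: (K -> ~G) nand ~L

~G = ~F = T
K -> ~G = T -> T = T
~L = ~T = F
(K -> ~G) nand ~L = T nand F = T
So Statement 1 is true.

Statement 2: This is ~U xor (~K xor ~L).

~U = ~T = F
~K = ~T = F
~L = ~T = F
~K xor ~L = F xor F = F
~U xor (~K xor ~L) = F xor F = F
Thus Statement 2 is false.

Statement 3: In symbols: ((L xor ~K) nor G) xor ((~R <-> ~U) -> G)

~K = ~T = F
L xor ~K = T xor F = T
(L xor ~K) nor G = T nor F = F
~R = ~T = F
~U = ~T = F
~R <-> ~U = F <-> F = T
(~R <-> ~U) -> G = T -> F = F
((L xor ~K) nor G) xor ((~R <-> ~U) -> G) = F xor F = F
Hence Statement 3 is false.

1 of the 3 statements is true (Statement 1).

1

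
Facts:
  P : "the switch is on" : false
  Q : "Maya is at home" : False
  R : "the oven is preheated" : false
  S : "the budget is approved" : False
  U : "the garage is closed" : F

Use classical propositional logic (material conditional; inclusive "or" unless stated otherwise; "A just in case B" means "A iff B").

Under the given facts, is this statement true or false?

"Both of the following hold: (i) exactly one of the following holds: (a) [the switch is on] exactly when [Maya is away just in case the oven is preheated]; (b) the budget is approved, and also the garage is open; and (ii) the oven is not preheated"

true

Formalization: ((P <-> (~Q <-> R)) xor (S & ~U)) & ~R

~Q = ~F = T
~Q <-> R = T <-> F = F
P <-> (~Q <-> R) = F <-> F = T
~U = ~F = T
S & ~U = F & T = F
(P <-> (~Q <-> R)) xor (S & ~U) = T xor F = T
~R = ~F = T
((P <-> (~Q <-> R)) xor (S & ~U)) & ~R = T & T = T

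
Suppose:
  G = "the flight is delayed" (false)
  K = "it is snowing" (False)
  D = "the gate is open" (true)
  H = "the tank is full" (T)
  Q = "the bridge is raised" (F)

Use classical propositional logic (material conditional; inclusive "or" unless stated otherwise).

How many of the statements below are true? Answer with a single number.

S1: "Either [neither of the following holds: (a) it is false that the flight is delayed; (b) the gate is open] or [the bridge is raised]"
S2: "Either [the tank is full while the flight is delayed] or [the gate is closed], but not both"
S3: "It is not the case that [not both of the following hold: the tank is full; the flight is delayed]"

0

S1: In symbols: (~G nor D) | Q

~G = ~F = T
~G nor D = T nor T = F
(~G nor D) | Q = F | F = F
So S1 is false.

S2: Formalization: (H & G) xor ~D

H & G = T & F = F
~D = ~T = F
(H & G) xor ~D = F xor F = F
So S2 is false.

S3: Parsed as ~(H nand G)

H nand G = T nand F = T
~(H nand G) = ~T = F
Thus S3 is false.

0 of the 3 statements are true (none).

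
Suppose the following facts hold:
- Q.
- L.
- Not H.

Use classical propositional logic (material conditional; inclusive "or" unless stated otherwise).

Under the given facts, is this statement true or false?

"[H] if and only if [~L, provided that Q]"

In symbols: H iff (Q -> not L)

not L = not True = False
Q -> not L = True -> False = False
H iff (Q -> not L) = False iff False = True

The statement is true.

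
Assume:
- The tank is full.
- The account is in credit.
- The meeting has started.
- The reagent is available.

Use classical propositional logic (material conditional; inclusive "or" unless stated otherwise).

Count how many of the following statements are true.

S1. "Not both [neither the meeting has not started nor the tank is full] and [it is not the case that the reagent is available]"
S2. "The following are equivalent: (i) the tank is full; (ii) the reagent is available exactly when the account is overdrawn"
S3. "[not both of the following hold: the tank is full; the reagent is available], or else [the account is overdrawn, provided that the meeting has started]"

Let R = "the meeting has started" (T), P = "the tank is full" (T), S = "the reagent is available" (T), Q = "the account is overdrawn" (F).

S1: Formalization: (~R nor P) nand ~S

~R = ~T = F
~R nor P = F nor T = F
~S = ~T = F
(~R nor P) nand ~S = F nand F = T
Hence S1 is true.

S2: Formalization: P <-> (S <-> Q)

S <-> Q = T <-> F = F
P <-> (S <-> Q) = T <-> F = F
Hence S2 is false.

S3: In symbols: (P nand S) | (R -> Q)

P nand S = T nand T = F
R -> Q = T -> F = F
(P nand S) | (R -> Q) = F | F = F
Hence S3 is false.

1 of the 3 statements is true.

1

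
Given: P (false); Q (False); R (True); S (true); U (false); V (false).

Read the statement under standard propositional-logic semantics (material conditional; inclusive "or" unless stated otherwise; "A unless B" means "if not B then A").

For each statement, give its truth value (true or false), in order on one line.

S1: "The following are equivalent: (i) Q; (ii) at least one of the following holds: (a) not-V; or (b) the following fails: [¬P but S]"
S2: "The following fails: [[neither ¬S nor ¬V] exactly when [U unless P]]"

S1 false; S2 false

S1: Formalization: Q <-> (~V | ~(~P & S))

~V = ~F = T
~P = ~F = T
~P & S = T & T = T
~(~P & S) = ~T = F
~V | ~(~P & S) = T | F = T
Q <-> (~V | ~(~P & S)) = F <-> T = F
Hence S1 is false.

S2: In symbols: ~((~S nor ~V) <-> (U | P))

~S = ~T = F
~V = ~F = T
~S nor ~V = F nor T = F
U | P = F | F = F
(~S nor ~V) <-> (U | P) = F <-> F = T
~((~S nor ~V) <-> (U | P)) = ~T = F
Thus S2 is false.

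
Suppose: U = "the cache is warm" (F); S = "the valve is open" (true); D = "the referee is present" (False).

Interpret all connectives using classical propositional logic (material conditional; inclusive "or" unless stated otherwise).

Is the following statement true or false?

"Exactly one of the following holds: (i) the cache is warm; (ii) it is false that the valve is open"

Parsed as U ⊕ ¬S

¬S = ¬T = F
U ⊕ ¬S = F ⊕ F = F

False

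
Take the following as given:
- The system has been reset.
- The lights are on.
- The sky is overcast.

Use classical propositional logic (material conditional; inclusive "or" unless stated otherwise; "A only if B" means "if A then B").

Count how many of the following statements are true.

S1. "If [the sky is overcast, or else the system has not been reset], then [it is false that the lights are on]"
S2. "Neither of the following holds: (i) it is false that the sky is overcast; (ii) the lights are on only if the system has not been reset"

1

Let R = "the sky is overcast" (T), P = "the system has been reset" (T), Q = "the lights are on" (T).

S1: Formalization: (R | ~P) -> ~Q

~P = ~T = F
R | ~P = T | F = T
~Q = ~T = F
(R | ~P) -> ~Q = T -> F = F
Hence S1 is false.

S2: In symbols: ~R nor (Q -> ~P)

~R = ~T = F
~P = ~T = F
Q -> ~P = T -> F = F
~R nor (Q -> ~P) = F nor F = T
So S2 is true.

True statements: 1 (S2).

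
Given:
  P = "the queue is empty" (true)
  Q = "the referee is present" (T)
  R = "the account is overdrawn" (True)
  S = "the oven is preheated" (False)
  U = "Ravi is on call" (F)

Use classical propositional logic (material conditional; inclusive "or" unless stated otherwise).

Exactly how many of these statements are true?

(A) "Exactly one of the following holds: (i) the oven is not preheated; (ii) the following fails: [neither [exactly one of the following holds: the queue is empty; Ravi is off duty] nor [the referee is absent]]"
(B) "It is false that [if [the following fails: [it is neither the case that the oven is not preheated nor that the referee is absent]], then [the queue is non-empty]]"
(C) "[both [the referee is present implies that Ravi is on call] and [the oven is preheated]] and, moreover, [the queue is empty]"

2

(A): In symbols: ~S xor ~((P xor ~U) nor ~Q)

~S = ~F = T
~U = ~F = T
P xor ~U = T xor T = F
~Q = ~T = F
(P xor ~U) nor ~Q = F nor F = T
~((P xor ~U) nor ~Q) = ~T = F
~S xor ~((P xor ~U) nor ~Q) = T xor F = T
So (A) is true.

(B): This is ~(~(~S nor ~Q) -> ~P).

~S = ~F = T
~Q = ~T = F
~S nor ~Q = T nor F = F
~(~S nor ~Q) = ~F = T
~P = ~T = F
~(~S nor ~Q) -> ~P = T -> F = F
~(~(~S nor ~Q) -> ~P) = ~F = T
Thus (B) is true.

(C): Parsed as ((Q -> U) & S) & P

Q -> U = T -> F = F
(Q -> U) & S = F & F = F
((Q -> U) & S) & P = F & T = F
So (C) is false.

Count: 2.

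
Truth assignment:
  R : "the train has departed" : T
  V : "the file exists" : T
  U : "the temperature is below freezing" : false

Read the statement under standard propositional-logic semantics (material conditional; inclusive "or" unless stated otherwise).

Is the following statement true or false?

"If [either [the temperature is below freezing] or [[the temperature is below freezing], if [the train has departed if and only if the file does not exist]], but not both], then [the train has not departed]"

false

Values: U=F, R=T, V=T.
In symbols: (U ⊕ ((R ↔ ¬V) → U)) → ¬R

¬V = ¬T = F
R ↔ ¬V = T ↔ F = F
(R ↔ ¬V) → U = F → F = T
U ⊕ ((R ↔ ¬V) → U) = F ⊕ T = T
¬R = ¬T = F
(U ⊕ ((R ↔ ¬V) → U)) → ¬R = T → F = F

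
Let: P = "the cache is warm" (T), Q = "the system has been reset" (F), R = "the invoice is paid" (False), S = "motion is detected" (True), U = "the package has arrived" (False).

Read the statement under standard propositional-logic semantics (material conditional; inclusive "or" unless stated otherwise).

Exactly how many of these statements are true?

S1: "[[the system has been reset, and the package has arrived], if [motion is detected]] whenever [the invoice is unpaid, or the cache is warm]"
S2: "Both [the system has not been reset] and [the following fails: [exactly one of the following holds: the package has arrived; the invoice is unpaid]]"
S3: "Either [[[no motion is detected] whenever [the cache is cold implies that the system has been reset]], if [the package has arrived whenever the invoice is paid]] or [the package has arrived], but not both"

0

S1: Formalization: (¬R ∨ P) → (S → (Q ∧ U))

¬R = ¬F = T
¬R ∨ P = T ∨ T = T
Q ∧ U = F ∧ F = F
S → (Q ∧ U) = T → F = F
(¬R ∨ P) → (S → (Q ∧ U)) = T → F = F
So S1 is false.

S2: Formalization: ¬Q ∧ ¬(U ⊕ ¬R)

¬Q = ¬F = T
¬R = ¬F = T
U ⊕ ¬R = F ⊕ T = T
¬(U ⊕ ¬R) = ¬T = F
¬Q ∧ ¬(U ⊕ ¬R) = T ∧ F = F
Hence S2 is false.

S3: In symbols: ((R → U) → ((¬P → Q) → ¬S)) ⊕ U

R → U = F → F = T
¬P = ¬T = F
¬P → Q = F → F = T
¬S = ¬T = F
(¬P → Q) → ¬S = T → F = F
(R → U) → ((¬P → Q) → ¬S) = T → F = F
((R → U) → ((¬P → Q) → ¬S)) ⊕ U = F ⊕ F = F
Thus S3 is false.

Count: 0.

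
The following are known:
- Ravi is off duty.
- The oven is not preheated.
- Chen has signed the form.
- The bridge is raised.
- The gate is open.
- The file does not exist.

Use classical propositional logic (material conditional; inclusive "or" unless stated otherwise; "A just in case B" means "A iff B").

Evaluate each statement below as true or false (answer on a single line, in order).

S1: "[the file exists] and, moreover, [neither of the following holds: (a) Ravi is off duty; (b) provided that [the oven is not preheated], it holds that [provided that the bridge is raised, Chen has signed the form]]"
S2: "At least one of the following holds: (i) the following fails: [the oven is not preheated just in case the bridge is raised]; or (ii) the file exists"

S1 false, S2 false

Let G = "the file exists" (False), S = "Ravi is on call" (False), N = "the oven is preheated" (False), W = "the bridge is raised" (True), M = "Chen has signed the form" (True).

S1: Parsed as G and (not S nor (not N -> (W -> M)))

not S = not False = True
not N = not False = True
W -> M = True -> True = True
not N -> (W -> M) = True -> True = True
not S nor (not N -> (W -> M)) = True nor True = False
G and (not S nor (not N -> (W -> M))) = False and False = False
Hence S1 is false.

S2: In symbols: not (not N iff W) or G

not N = not False = True
not N iff W = True iff True = True
not (not N iff W) = not True = False
not (not N iff W) or G = False or False = False
Thus S2 is false.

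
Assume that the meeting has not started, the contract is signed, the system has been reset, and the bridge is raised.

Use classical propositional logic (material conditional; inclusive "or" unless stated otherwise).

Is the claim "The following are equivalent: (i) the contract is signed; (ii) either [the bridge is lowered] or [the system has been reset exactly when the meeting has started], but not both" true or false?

Let G = "the contract is signed" (T), W = "the bridge is raised" (T), M = "the system has been reset" (T), P = "the meeting has started" (F).
Formalization: G <-> (~W xor (M <-> P))

~W = ~T = F
M <-> P = T <-> F = F
~W xor (M <-> P) = F xor F = F
G <-> (~W xor (M <-> P)) = T <-> F = F

False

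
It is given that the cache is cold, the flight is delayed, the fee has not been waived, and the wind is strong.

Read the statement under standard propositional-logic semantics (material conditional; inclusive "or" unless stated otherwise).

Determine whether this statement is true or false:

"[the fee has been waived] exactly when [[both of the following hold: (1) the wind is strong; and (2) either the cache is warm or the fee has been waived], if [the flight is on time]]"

False

Let Q = "the fee has been waived" (F), K = "the flight is delayed" (T), S = "the wind is strong" (T), V = "the cache is warm" (F).
Parsed as Q <-> (~K -> (S & (V | Q)))

~K = ~T = F
V | Q = F | F = F
S & (V | Q) = T & F = F
~K -> (S & (V | Q)) = F -> F = T
Q <-> (~K -> (S & (V | Q))) = F <-> T = F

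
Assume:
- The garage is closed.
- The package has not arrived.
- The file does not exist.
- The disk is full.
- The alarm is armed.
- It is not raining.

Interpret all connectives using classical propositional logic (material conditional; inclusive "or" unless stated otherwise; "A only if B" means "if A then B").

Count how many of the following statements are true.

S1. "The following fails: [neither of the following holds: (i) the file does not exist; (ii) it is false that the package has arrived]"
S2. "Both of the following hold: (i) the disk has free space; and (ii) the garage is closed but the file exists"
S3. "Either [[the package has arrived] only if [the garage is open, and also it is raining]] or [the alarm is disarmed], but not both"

2

Let U = "the file exists" (False), V = "the package has arrived" (False), Q = "the disk is full" (True), M = "the garage is closed" (True), N = "it is raining" (False), S = "the alarm is armed" (True).

S1: This is not (not U nor not V).

not U = not False = True
not V = not False = True
not U nor not V = True nor True = False
not (not U nor not V) = not False = True
Hence S1 is true.

S2: Formalization: not Q and (M and U)

not Q = not True = False
M and U = True and False = False
not Q and (M and U) = False and False = False
Hence S2 is false.

S3: In symbols: (V -> (not M and N)) xor not S

not M = not True = False
not M and N = False and False = False
V -> (not M and N) = False -> False = True
not S = not True = False
(V -> (not M and N)) xor not S = True xor False = True
Hence S3 is true.

2 of the 3 statements are true (S1, S3).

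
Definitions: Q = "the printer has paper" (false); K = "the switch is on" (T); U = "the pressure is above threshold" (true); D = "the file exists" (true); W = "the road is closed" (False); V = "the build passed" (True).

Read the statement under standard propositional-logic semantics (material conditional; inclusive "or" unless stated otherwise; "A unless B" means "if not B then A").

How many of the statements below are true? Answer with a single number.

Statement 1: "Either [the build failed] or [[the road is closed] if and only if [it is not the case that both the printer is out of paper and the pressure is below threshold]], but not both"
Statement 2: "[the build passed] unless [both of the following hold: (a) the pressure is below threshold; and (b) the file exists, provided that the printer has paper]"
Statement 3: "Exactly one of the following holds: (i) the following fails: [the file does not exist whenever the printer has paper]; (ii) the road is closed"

Statement 1: In symbols: not V xor (W iff (not Q nand not U))

not V = not True = False
not Q = not False = True
not U = not True = False
not Q nand not U = True nand False = True
W iff (not Q nand not U) = False iff True = False
not V xor (W iff (not Q nand not U)) = False xor False = False
Hence Statement 1 is false.

Statement 2: This is V or (not U and (Q -> D)).

not U = not True = False
Q -> D = False -> True = True
not U and (Q -> D) = False and True = False
V or (not U and (Q -> D)) = True or False = True
So Statement 2 is true.

Statement 3: Formalization: not (Q -> not D) xor W

not D = not True = False
Q -> not D = False -> False = True
not (Q -> not D) = not True = False
not (Q -> not D) xor W = False xor False = False
So Statement 3 is false.

True statements: 1.

1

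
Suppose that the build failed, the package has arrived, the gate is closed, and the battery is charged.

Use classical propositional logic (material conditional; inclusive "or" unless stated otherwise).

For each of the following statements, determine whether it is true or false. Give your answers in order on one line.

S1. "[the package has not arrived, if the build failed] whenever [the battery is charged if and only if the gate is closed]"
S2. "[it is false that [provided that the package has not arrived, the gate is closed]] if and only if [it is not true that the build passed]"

Let S = "the battery is charged" (T), R = "the gate is open" (F), P = "the build passed" (F), Q = "the package has arrived" (T).

S1: Formalization: (S ↔ ¬R) → (¬P → ¬Q)

¬R = ¬F = T
S ↔ ¬R = T ↔ T = T
¬P = ¬F = T
¬Q = ¬T = F
¬P → ¬Q = T → F = F
(S ↔ ¬R) → (¬P → ¬Q) = T → F = F
So S1 is false.

S2: Parsed as ¬(¬Q → ¬R) ↔ ¬P

¬Q = ¬T = F
¬R = ¬F = T
¬Q → ¬R = F → T = T
¬(¬Q → ¬R) = ¬T = F
¬P = ¬F = T
¬(¬Q → ¬R) ↔ ¬P = F ↔ T = F
Hence S2 is false.

S1 F / S2 F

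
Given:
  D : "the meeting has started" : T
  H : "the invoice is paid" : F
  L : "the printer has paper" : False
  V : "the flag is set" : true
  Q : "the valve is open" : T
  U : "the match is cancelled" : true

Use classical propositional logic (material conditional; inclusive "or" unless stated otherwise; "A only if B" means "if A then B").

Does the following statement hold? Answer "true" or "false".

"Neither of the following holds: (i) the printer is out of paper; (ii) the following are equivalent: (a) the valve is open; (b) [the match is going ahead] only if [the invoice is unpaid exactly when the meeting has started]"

false

Formalization: not L nor (Q iff (not U -> (not H iff D)))

not L = not False = True
not U = not True = False
not H = not False = True
not H iff D = True iff True = True
not U -> (not H iff D) = False -> True = True
Q iff (not U -> (not H iff D)) = True iff True = True
not L nor (Q iff (not U -> (not H iff D))) = True nor True = False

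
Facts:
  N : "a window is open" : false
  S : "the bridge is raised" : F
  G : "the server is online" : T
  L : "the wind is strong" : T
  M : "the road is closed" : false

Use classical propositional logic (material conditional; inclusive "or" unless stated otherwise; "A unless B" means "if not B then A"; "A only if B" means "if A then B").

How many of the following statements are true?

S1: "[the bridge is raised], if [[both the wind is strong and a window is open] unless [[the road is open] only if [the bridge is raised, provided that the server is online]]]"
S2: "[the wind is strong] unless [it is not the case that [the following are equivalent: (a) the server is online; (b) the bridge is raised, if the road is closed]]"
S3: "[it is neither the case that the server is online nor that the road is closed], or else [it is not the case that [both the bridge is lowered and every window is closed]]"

2

S1: In symbols: ((L and N) or (not M -> (G -> S))) -> S

L and N = True and False = False
not M = not False = True
G -> S = True -> False = False
not M -> (G -> S) = True -> False = False
(L and N) or (not M -> (G -> S)) = False or False = False
((L and N) or (not M -> (G -> S))) -> S = False -> False = True
So S1 is true.

S2: Parsed as L or not (G iff (M -> S))

M -> S = False -> False = True
G iff (M -> S) = True iff True = True
not (G iff (M -> S)) = not True = False
L or not (G iff (M -> S)) = True or False = True
So S2 is true.

S3: Parsed as (G nor M) or not (not S and not N)

G nor M = True nor False = False
not S = not False = True
not N = not False = True
not S and not N = True and True = True
not (not S and not N) = not True = False
(G nor M) or not (not S and not N) = False or False = False
Thus S3 is false.

Count: 2.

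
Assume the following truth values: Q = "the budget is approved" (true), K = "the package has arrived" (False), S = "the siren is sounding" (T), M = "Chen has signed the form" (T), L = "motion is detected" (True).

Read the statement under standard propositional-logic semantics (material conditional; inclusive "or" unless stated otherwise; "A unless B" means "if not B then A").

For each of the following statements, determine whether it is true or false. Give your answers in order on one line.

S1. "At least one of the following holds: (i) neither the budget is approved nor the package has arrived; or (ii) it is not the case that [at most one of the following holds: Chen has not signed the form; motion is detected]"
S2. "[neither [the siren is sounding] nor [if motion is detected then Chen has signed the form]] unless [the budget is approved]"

S1: This is (Q nor K) or not (not M nand L).

Q nor K = True nor False = False
not M = not True = False
not M nand L = False nand True = True
not (not M nand L) = not True = False
(Q nor K) or not (not M nand L) = False or False = False
Thus S1 is false.

S2: Parsed as (S nor (L -> M)) or Q

L -> M = True -> True = True
S nor (L -> M) = True nor True = False
(S nor (L -> M)) or Q = False or True = True
So S2 is true.

S1 false / S2 true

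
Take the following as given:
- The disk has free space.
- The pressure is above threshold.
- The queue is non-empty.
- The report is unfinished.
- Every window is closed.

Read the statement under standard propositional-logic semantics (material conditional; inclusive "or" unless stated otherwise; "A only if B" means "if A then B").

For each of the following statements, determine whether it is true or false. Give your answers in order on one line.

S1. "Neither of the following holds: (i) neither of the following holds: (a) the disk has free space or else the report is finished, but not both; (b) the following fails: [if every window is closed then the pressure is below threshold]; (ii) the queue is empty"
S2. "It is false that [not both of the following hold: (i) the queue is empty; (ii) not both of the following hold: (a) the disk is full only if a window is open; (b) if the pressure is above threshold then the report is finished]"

Let P = "the disk is full" (F), S = "the report is finished" (F), U = "a window is open" (F), Q = "the pressure is above threshold" (T), R = "the queue is empty" (F).

S1: In symbols: ((~P xor S) nor ~(~U -> ~Q)) nor R

~P = ~F = T
~P xor S = T xor F = T
~U = ~F = T
~Q = ~T = F
~U -> ~Q = T -> F = F
~(~U -> ~Q) = ~F = T
(~P xor S) nor ~(~U -> ~Q) = T nor T = F
((~P xor S) nor ~(~U -> ~Q)) nor R = F nor F = T
So S1 is true.

S2: This is ~(R nand ((P -> U) nand (Q -> S))).

P -> U = F -> F = T
Q -> S = T -> F = F
(P -> U) nand (Q -> S) = T nand F = T
R nand ((P -> U) nand (Q -> S)) = F nand T = T
~(R nand ((P -> U) nand (Q -> S))) = ~T = F
So S2 is false.

S1 T / S2 F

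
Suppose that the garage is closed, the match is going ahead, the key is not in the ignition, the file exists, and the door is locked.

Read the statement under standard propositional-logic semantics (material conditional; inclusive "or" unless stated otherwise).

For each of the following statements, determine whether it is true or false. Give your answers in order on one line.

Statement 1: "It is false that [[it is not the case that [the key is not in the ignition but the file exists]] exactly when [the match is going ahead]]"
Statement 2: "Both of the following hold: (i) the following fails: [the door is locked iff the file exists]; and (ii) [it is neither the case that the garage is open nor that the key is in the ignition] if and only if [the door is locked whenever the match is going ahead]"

Statement 1 T / Statement 2 F

Let R = "the key is in the ignition" (F), S = "the file exists" (T), Q = "the match is cancelled" (F), U = "the door is locked" (T), P = "the garage is closed" (T).

Statement 1: This is ¬(¬(¬R ∧ S) ↔ ¬Q).

¬R = ¬F = T
¬R ∧ S = T ∧ T = T
¬(¬R ∧ S) = ¬T = F
¬Q = ¬F = T
¬(¬R ∧ S) ↔ ¬Q = F ↔ T = F
¬(¬(¬R ∧ S) ↔ ¬Q) = ¬F = T
Hence Statement 1 is true.

Statement 2: Formalization: ¬(U ↔ S) ∧ ((¬P ↓ R) ↔ (¬Q → U))

U ↔ S = T ↔ T = T
¬(U ↔ S) = ¬T = F
¬P = ¬T = F
¬P ↓ R = F ↓ F = T
¬Q = ¬F = T
¬Q → U = T → T = T
(¬P ↓ R) ↔ (¬Q → U) = T ↔ T = T
¬(U ↔ S) ∧ ((¬P ↓ R) ↔ (¬Q → U)) = F ∧ T = F
So Statement 2 is false.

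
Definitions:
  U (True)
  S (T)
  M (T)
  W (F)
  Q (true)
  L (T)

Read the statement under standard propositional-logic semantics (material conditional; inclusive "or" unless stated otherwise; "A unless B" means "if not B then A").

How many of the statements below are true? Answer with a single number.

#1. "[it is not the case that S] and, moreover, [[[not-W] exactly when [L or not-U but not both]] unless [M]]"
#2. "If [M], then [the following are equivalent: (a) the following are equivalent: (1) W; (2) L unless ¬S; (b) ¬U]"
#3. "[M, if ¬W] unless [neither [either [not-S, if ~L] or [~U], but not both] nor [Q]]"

2

#1: In symbols: ~S & ((~W <-> (L xor ~U)) | M)

~S = ~T = F
~W = ~F = T
~U = ~T = F
L xor ~U = T xor F = T
~W <-> (L xor ~U) = T <-> T = T
(~W <-> (L xor ~U)) | M = T | T = T
~S & ((~W <-> (L xor ~U)) | M) = F & T = F
Hence #1 is false.

#2: Formalization: M -> ((W <-> (L | ~S)) <-> ~U)

~S = ~T = F
L | ~S = T | F = T
W <-> (L | ~S) = F <-> T = F
~U = ~T = F
(W <-> (L | ~S)) <-> ~U = F <-> F = T
M -> ((W <-> (L | ~S)) <-> ~U) = T -> T = T
Thus #2 is true.

#3: Parsed as (~W -> M) | (((~L -> ~S) xor ~U) nor Q)

~W = ~F = T
~W -> M = T -> T = T
~L = ~T = F
~S = ~T = F
~L -> ~S = F -> F = T
~U = ~T = F
(~L -> ~S) xor ~U = T xor F = T
((~L -> ~S) xor ~U) nor Q = T nor T = F
(~W -> M) | (((~L -> ~S) xor ~U) nor Q) = T | F = T
So #3 is true.

2 of the 3 statements are true (#2, #3).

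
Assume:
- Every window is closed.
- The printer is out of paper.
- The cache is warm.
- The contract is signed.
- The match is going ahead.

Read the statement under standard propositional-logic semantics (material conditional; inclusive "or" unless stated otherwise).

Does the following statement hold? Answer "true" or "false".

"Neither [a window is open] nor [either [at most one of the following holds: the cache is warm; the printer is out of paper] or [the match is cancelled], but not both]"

True.

Let P = "a window is open" (False), R = "the cache is warm" (True), Q = "the printer has paper" (False), U = "the match is cancelled" (False).
Parsed as P nor ((R nand not Q) xor U)

not Q = not False = True
R nand not Q = True nand True = False
(R nand not Q) xor U = False xor False = False
P nor ((R nand not Q) xor U) = False nor False = True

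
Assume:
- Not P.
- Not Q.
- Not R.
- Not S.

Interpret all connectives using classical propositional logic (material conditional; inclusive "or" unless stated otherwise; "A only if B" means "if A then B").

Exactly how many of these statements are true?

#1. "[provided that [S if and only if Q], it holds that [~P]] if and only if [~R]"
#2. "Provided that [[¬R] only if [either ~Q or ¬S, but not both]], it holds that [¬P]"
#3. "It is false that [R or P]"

#1: This is ((S iff Q) -> not P) iff not R.

S iff Q = False iff False = True
not P = not False = True
(S iff Q) -> not P = True -> True = True
not R = not False = True
((S iff Q) -> not P) iff not R = True iff True = True
Hence #1 is true.

#2: Parsed as (not R -> (not Q xor not S)) -> not P

not R = not False = True
not Q = not False = True
not S = not False = True
not Q xor not S = True xor True = False
not R -> (not Q xor not S) = True -> False = False
not P = not False = True
(not R -> (not Q xor not S)) -> not P = False -> True = True
Hence #2 is true.

#3: Formalization: not (R or P)

R or P = False or False = False
not (R or P) = not False = True
So #3 is true.

True statements: 3 (#1, #2, #3).

3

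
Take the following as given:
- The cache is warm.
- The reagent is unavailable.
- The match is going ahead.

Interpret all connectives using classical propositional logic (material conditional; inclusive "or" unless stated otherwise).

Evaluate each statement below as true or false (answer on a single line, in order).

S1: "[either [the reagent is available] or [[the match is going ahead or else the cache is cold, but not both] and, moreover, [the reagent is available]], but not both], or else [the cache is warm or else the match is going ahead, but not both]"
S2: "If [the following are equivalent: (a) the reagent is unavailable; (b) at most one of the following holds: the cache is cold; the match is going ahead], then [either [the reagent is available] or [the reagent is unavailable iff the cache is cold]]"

S1 F, S2 F

Let M = "the reagent is available" (F), D = "the match is cancelled" (F), W = "the cache is warm" (T).

S1: Formalization: (M ⊕ ((¬D ⊕ ¬W) ∧ M)) ∨ (W ⊕ ¬D)

¬D = ¬F = T
¬W = ¬T = F
¬D ⊕ ¬W = T ⊕ F = T
(¬D ⊕ ¬W) ∧ M = T ∧ F = F
M ⊕ ((¬D ⊕ ¬W) ∧ M) = F ⊕ F = F
¬D = ¬F = T
W ⊕ ¬D = T ⊕ T = F
(M ⊕ ((¬D ⊕ ¬W) ∧ M)) ∨ (W ⊕ ¬D) = F ∨ F = F
Hence S1 is false.

S2: Parsed as (¬M ↔ (¬W ↑ ¬D)) → (M ∨ (¬M ↔ ¬W))

¬M = ¬F = T
¬W = ¬T = F
¬D = ¬F = T
¬W ↑ ¬D = F ↑ T = T
¬M ↔ (¬W ↑ ¬D) = T ↔ T = T
¬M = ¬F = T
¬W = ¬T = F
¬M ↔ ¬W = T ↔ F = F
M ∨ (¬M ↔ ¬W) = F ∨ F = F
(¬M ↔ (¬W ↑ ¬D)) → (M ∨ (¬M ↔ ¬W)) = T → F = F
So S2 is false.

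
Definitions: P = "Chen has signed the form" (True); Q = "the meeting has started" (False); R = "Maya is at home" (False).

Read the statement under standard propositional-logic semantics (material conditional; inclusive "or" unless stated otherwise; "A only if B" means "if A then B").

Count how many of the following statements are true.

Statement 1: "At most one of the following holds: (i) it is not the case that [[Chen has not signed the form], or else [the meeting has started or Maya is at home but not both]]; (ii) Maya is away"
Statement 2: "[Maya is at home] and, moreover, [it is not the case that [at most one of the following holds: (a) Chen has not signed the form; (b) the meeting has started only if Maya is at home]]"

Statement 1: Formalization: ~(~P | (Q xor R)) nand ~R

~P = ~T = F
Q xor R = F xor F = F
~P | (Q xor R) = F | F = F
~(~P | (Q xor R)) = ~F = T
~R = ~F = T
~(~P | (Q xor R)) nand ~R = T nand T = F
Hence Statement 1 is false.

Statement 2: This is R & ~(~P nand (Q -> R)).

~P = ~T = F
Q -> R = F -> F = T
~P nand (Q -> R) = F nand T = T
~(~P nand (Q -> R)) = ~T = F
R & ~(~P nand (Q -> R)) = F & F = F
Hence Statement 2 is false.

True statements: 0 (none).

0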